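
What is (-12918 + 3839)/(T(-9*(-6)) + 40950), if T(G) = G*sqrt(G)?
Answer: -20654725/93152502 + 9079*sqrt(6)/10350278 ≈ -0.21958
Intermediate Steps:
T(G) = G**(3/2)
(-12918 + 3839)/(T(-9*(-6)) + 40950) = (-12918 + 3839)/((-9*(-6))**(3/2) + 40950) = -9079/(54**(3/2) + 40950) = -9079/(162*sqrt(6) + 40950) = -9079/(40950 + 162*sqrt(6))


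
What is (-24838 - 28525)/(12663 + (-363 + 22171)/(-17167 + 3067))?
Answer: -4002225/949609 ≈ -4.2146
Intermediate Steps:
(-24838 - 28525)/(12663 + (-363 + 22171)/(-17167 + 3067)) = -53363/(12663 + 21808/(-14100)) = -53363/(12663 + 21808*(-1/14100)) = -53363/(12663 - 116/75) = -53363/949609/75 = -53363*75/949609 = -4002225/949609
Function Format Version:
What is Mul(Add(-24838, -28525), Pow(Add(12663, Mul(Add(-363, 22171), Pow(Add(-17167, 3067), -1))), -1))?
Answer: Rational(-4002225, 949609) ≈ -4.2146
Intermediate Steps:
Mul(Add(-24838, -28525), Pow(Add(12663, Mul(Add(-363, 22171), Pow(Add(-17167, 3067), -1))), -1)) = Mul(-53363, Pow(Add(12663, Mul(21808, Pow(-14100, -1))), -1)) = Mul(-53363, Pow(Add(12663, Mul(21808, Rational(-1, 14100))), -1)) = Mul(-53363, Pow(Add(12663, Rational(-116, 75)), -1)) = Mul(-53363, Pow(Rational(949609, 75), -1)) = Mul(-53363, Rational(75, 949609)) = Rational(-4002225, 949609)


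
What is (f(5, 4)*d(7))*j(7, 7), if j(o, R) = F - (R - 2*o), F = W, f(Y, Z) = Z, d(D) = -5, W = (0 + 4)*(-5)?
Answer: 260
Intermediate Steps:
W = -20 (W = 4*(-5) = -20)
F = -20
j(o, R) = -20 - R + 2*o (j(o, R) = -20 - (R - 2*o) = -20 + (-R + 2*o) = -20 - R + 2*o)
(f(5, 4)*d(7))*j(7, 7) = (4*(-5))*(-20 - 1*7 + 2*7) = -20*(-20 - 7 + 14) = -20*(-13) = 260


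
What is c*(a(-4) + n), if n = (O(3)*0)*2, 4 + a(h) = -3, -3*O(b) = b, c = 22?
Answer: -154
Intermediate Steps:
O(b) = -b/3
a(h) = -7 (a(h) = -4 - 3 = -7)
n = 0 (n = (-1/3*3*0)*2 = -1*0*2 = 0*2 = 0)
c*(a(-4) + n) = 22*(-7 + 0) = 22*(-7) = -154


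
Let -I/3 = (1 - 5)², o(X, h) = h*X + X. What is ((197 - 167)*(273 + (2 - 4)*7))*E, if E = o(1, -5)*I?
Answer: 1491840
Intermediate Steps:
o(X, h) = X + X*h (o(X, h) = X*h + X = X + X*h)
I = -48 (I = -3*(1 - 5)² = -3*(-4)² = -3*16 = -48)
E = 192 (E = (1*(1 - 5))*(-48) = (1*(-4))*(-48) = -4*(-48) = 192)
((197 - 167)*(273 + (2 - 4)*7))*E = ((197 - 167)*(273 + (2 - 4)*7))*192 = (30*(273 - 2*7))*192 = (30*(273 - 14))*192 = (30*259)*192 = 7770*192 = 1491840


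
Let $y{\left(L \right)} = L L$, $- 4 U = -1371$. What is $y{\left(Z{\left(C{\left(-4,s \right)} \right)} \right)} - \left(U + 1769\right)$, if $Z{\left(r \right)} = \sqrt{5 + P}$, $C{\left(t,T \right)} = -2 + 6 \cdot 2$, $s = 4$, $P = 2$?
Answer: $- \frac{8419}{4} \approx -2104.8$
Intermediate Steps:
$U = \frac{1371}{4}$ ($U = \left(- \frac{1}{4}\right) \left(-1371\right) = \frac{1371}{4} \approx 342.75$)
$C{\left(t,T \right)} = 10$ ($C{\left(t,T \right)} = -2 + 12 = 10$)
$Z{\left(r \right)} = \sqrt{7}$ ($Z{\left(r \right)} = \sqrt{5 + 2} = \sqrt{7}$)
$y{\left(L \right)} = L^{2}$
$y{\left(Z{\left(C{\left(-4,s \right)} \right)} \right)} - \left(U + 1769\right) = \left(\sqrt{7}\right)^{2} - \left(\frac{1371}{4} + 1769\right) = 7 - \frac{8447}{4} = - \frac{8419}{4}$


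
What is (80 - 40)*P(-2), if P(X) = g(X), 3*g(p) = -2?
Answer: -80/3 ≈ -26.667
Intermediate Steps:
g(p) = -2/3 (g(p) = (1/3)*(-2) = -2/3)
P(X) = -2/3
(80 - 40)*P(-2) = (80 - 40)*(-2/3) = 40*(-2/3) = -80/3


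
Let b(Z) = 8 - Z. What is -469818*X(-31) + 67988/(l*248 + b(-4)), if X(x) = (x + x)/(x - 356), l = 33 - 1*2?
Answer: -144873903/1925 ≈ -75259.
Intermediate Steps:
l = 31 (l = 33 - 2 = 31)
X(x) = 2*x/(-356 + x) (X(x) = (2*x)/(-356 + x) = 2*x/(-356 + x))
-469818*X(-31) + 67988/(l*248 + b(-4)) = -469818*2*(-31)/(-356 - 31) + 67988/(31*248 + (8 - 1*(-4))) = -469818*2*(-31)/(-387) + 67988/(7688 + (8 + 4)) = -469818*2*(-31)*(-1/387) + 67988/(7688 + 12) = -469818/(1/(62/387)) + 67988/7700 = -469818/387/62 + 67988*(1/7700) = -469818*62/387 + 16997/1925 = -75268 + 16997/1925 = -144873903/1925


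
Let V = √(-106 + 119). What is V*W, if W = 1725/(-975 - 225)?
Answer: -23*√13/16 ≈ -5.1830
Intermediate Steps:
W = -23/16 (W = 1725/(-1200) = 1725*(-1/1200) = -23/16 ≈ -1.4375)
V = √13 ≈ 3.6056
V*W = √13*(-23/16) = -23*√13/16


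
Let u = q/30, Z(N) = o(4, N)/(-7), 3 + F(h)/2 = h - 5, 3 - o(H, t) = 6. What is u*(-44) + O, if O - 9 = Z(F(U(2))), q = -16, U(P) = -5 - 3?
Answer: 3454/105 ≈ 32.895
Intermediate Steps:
U(P) = -8
o(H, t) = -3 (o(H, t) = 3 - 1*6 = 3 - 6 = -3)
F(h) = -16 + 2*h (F(h) = -6 + 2*(h - 5) = -6 + 2*(-5 + h) = -6 + (-10 + 2*h) = -16 + 2*h)
Z(N) = 3/7 (Z(N) = -3/(-7) = -3*(-⅐) = 3/7)
u = -8/15 (u = -16/30 = -16*1/30 = -8/15 ≈ -0.53333)
O = 66/7 (O = 9 + 3/7 = 66/7 ≈ 9.4286)
u*(-44) + O = -8/15*(-44) + 66/7 = 352/15 + 66/7 = 3454/105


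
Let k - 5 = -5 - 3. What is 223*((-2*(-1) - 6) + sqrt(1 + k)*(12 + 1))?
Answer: -892 + 2899*I*sqrt(2) ≈ -892.0 + 4099.8*I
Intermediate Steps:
k = -3 (k = 5 + (-5 - 3) = 5 - 8 = -3)
223*((-2*(-1) - 6) + sqrt(1 + k)*(12 + 1)) = 223*((-2*(-1) - 6) + sqrt(1 - 3)*(12 + 1)) = 223*((2 - 6) + sqrt(-2)*13) = 223*(-4 + (I*sqrt(2))*13) = 223*(-4 + 13*I*sqrt(2)) = -892 + 2899*I*sqrt(2)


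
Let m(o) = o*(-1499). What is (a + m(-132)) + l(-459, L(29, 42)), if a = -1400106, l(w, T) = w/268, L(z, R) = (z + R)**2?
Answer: -322200243/268 ≈ -1.2022e+6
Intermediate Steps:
L(z, R) = (R + z)**2
l(w, T) = w/268 (l(w, T) = w*(1/268) = w/268)
m(o) = -1499*o
(a + m(-132)) + l(-459, L(29, 42)) = (-1400106 - 1499*(-132)) + (1/268)*(-459) = (-1400106 + 197868) - 459/268 = -1202238 - 459/268 = -322200243/268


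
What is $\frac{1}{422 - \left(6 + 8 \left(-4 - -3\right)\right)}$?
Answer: $\frac{1}{424} \approx 0.0023585$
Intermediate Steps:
$\frac{1}{422 - \left(6 + 8 \left(-4 - -3\right)\right)} = \frac{1}{422 - \left(6 + 8 \left(-4 + 3\right)\right)} = \frac{1}{422 - -2} = \frac{1}{422 + \left(-6 + 8\right)} = \frac{1}{422 + 2} = \frac{1}{424}$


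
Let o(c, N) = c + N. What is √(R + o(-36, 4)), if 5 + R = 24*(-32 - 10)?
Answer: I*√1045 ≈ 32.326*I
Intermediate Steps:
R = -1013 (R = -5 + 24*(-32 - 10) = -5 + 24*(-42) = -5 - 1008 = -1013)
o(c, N) = N + c
√(R + o(-36, 4)) = √(-1013 + (4 - 36)) = √(-1013 - 32) = √(-1045) = I*√1045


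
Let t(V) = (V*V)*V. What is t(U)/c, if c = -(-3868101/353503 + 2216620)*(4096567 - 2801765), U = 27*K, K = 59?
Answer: -1429026989374071/1014578299093456718 ≈ -0.0014085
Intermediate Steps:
U = 1593 (U = 27*59 = 1593)
c = -1014578299093456718/353503 (c = -(-3868101*1/353503 + 2216620)*1294802 = -(-3868101/353503 + 2216620)*1294802 = -783577951759*1294802/353503 = -1*1014578299093456718/353503 = -1014578299093456718/353503 ≈ -2.8701e+12)
t(V) = V³ (t(V) = V²*V = V³)
t(U)/c = 1593³/(-1014578299093456718/353503) = 4042474857*(-353503/1014578299093456718) = -1429026989374071/1014578299093456718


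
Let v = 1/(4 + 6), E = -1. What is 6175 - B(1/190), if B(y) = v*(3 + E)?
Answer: 30874/5 ≈ 6174.8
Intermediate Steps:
v = 1/10 ≈ 0.10000
B(y) = 1/5 (B(y) = (3 - 1)/10 = (1/10)*2 = 1/5)
6175 - B(1/190) = 6175 - 1*1/5 = 6175 - 1/5 = 30874/5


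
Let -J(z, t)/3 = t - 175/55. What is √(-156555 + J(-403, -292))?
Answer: 2*I*√4709001/11 ≈ 394.55*I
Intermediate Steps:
J(z, t) = 105/11 - 3*t (J(z, t) = -3*(t - 175/55) = -3*(t - 175*1/55) = -3*(t - 35/11) = -3*(-35/11 + t) = 105/11 - 3*t)
√(-156555 + J(-403, -292)) = √(-156555 + (105/11 - 3*(-292))) = √(-156555 + (105/11 + 876)) = √(-156555 + 9741/11) = √(-1712364/11) = 2*I*√4709001/11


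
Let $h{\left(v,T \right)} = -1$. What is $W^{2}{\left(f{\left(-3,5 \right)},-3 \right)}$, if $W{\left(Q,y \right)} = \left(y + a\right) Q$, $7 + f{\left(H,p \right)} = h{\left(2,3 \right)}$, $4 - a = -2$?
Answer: $576$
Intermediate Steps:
$a = 6$ ($a = 4 - -2 = 4 + 2 = 6$)
$f{\left(H,p \right)} = -8$ ($f{\left(H,p \right)} = -7 - 1 = -8$)
$W{\left(Q,y \right)} = Q \left(6 + y\right)$ ($W{\left(Q,y \right)} = \left(y + 6\right) Q = \left(6 + y\right) Q = Q \left(6 + y\right)$)
$W^{2}{\left(f{\left(-3,5 \right)},-3 \right)} = \left(- 8 \left(6 - 3\right)\right)^{2} = \left(\left(-8\right) 3\right)^{2} = \left(-24\right)^{2} = 576$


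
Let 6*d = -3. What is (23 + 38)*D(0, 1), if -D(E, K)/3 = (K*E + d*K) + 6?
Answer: -2013/2 ≈ -1006.5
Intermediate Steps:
d = -½ (d = (⅙)*(-3) = -½ ≈ -0.50000)
D(E, K) = -18 + 3*K/2 - 3*E*K (D(E, K) = -3*((K*E - K/2) + 6) = -3*((E*K - K/2) + 6) = -3*((-K/2 + E*K) + 6) = -3*(6 - K/2 + E*K) = -18 + 3*K/2 - 3*E*K)
(23 + 38)*D(0, 1) = (23 + 38)*(-18 + (3/2)*1 - 3*0*1) = 61*(-18 + 3/2 + 0) = 61*(-33/2) = -2013/2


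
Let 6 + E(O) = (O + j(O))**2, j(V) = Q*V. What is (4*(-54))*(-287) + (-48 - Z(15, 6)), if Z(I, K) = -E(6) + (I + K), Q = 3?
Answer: 62493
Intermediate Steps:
j(V) = 3*V
E(O) = -6 + 16*O**2 (E(O) = -6 + (O + 3*O)**2 = -6 + (4*O)**2 = -6 + 16*O**2)
Z(I, K) = -570 + I + K (Z(I, K) = -(-6 + 16*6**2) + (I + K) = -(-6 + 16*36) + (I + K) = -(-6 + 576) + (I + K) = -1*570 + (I + K) = -570 + (I + K) = -570 + I + K)
(4*(-54))*(-287) + (-48 - Z(15, 6)) = (4*(-54))*(-287) + (-48 - (-570 + 15 + 6)) = -216*(-287) + (-48 - 1*(-549)) = 61992 + (-48 + 549) = 61992 + 501 = 62493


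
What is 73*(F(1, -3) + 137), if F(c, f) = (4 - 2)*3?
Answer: 10439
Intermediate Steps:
F(c, f) = 6 (F(c, f) = 2*3 = 6)
73*(F(1, -3) + 137) = 73*(6 + 137) = 73*143 = 10439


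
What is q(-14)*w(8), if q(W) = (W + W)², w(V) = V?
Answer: 6272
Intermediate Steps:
q(W) = 4*W² (q(W) = (2*W)² = 4*W²)
q(-14)*w(8) = (4*(-14)²)*8 = (4*196)*8 = 784*8 = 6272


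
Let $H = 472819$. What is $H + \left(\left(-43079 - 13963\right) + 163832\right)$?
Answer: $579609$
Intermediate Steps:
$H + \left(\left(-43079 - 13963\right) + 163832\right) = 472819 + \left(\left(-43079 - 13963\right) + 163832\right) = 472819 + \left(-57042 + 163832\right) = 472819 + 106790 = 579609$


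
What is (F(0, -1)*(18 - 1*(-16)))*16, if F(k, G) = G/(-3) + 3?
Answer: 5440/3 ≈ 1813.3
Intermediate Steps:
F(k, G) = 3 - G/3 (F(k, G) = -G/3 + 3 = 3 - G/3)
(F(0, -1)*(18 - 1*(-16)))*16 = ((3 - ⅓*(-1))*(18 - 1*(-16)))*16 = ((3 + ⅓)*(18 + 16))*16 = ((10/3)*34)*16 = (340/3)*16 = 5440/3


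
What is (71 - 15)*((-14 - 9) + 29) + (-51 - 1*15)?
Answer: 270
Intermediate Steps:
(71 - 15)*((-14 - 9) + 29) + (-51 - 1*15) = 56*(-23 + 29) + (-51 - 15) = 56*6 - 66 = 336 - 66 = 270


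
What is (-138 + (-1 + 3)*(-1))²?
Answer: 19600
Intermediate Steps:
(-138 + (-1 + 3)*(-1))² = (-138 + 2*(-1))² = (-138 - 2)² = (-140)² = 19600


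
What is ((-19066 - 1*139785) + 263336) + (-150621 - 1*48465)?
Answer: -94601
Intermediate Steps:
((-19066 - 1*139785) + 263336) + (-150621 - 1*48465) = ((-19066 - 139785) + 263336) + (-150621 - 48465) = (-158851 + 263336) - 199086 = 104485 - 199086 = -94601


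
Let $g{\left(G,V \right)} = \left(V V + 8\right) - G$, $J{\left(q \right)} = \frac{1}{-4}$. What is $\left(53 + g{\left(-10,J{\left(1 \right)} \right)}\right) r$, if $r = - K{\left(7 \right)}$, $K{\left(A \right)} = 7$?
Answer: $- \frac{7959}{16} \approx -497.44$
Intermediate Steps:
$J{\left(q \right)} = - \frac{1}{4}$
$r = -7$ ($r = \left(-1\right) 7 = -7$)
$g{\left(G,V \right)} = 8 + V^{2} - G$ ($g{\left(G,V \right)} = \left(V^{2} + 8\right) - G = \left(8 + V^{2}\right) - G = 8 + V^{2} - G$)
$\left(53 + g{\left(-10,J{\left(1 \right)} \right)}\right) r = \left(53 + \left(8 + \left(- \frac{1}{4}\right)^{2} - -10\right)\right) \left(-7\right) = \left(53 + \left(8 + \frac{1}{16} + 10\right)\right) \left(-7\right) = \left(53 + \frac{289}{16}\right) \left(-7\right) = \frac{1137}{16} \left(-7\right) = - \frac{7959}{16}$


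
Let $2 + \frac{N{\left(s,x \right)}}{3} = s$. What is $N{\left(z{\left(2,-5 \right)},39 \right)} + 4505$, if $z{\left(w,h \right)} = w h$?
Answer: $4469$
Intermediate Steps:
$z{\left(w,h \right)} = h w$
$N{\left(s,x \right)} = -6 + 3 s$
$N{\left(z{\left(2,-5 \right)},39 \right)} + 4505 = \left(-6 + 3 \left(\left(-5\right) 2\right)\right) + 4505 = \left(-6 + 3 \left(-10\right)\right) + 4505 = \left(-6 - 30\right) + 4505 = -36 + 4505 = 4469$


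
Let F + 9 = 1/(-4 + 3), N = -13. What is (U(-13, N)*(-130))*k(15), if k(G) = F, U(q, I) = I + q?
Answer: -33800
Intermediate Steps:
F = -10 (F = -9 + 1/(-4 + 3) = -9 + 1/(-1) = -9 - 1 = -10)
k(G) = -10
(U(-13, N)*(-130))*k(15) = ((-13 - 13)*(-130))*(-10) = -26*(-130)*(-10) = 3380*(-10) = -33800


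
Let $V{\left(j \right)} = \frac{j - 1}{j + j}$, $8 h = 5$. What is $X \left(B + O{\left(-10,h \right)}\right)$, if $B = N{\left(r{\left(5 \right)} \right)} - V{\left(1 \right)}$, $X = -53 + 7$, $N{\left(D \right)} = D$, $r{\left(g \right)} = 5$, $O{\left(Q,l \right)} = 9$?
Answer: $-644$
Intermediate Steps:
$h = \frac{5}{8}$ ($h = \frac{1}{8} \cdot 5 = \frac{5}{8} \approx 0.625$)
$V{\left(j \right)} = \frac{-1 + j}{2 j}$
$X = -46$
$B = 5$ ($B = 5 - \frac{-1 + 1}{2 \cdot 1} = 5 - \frac{1}{2} \cdot 1 \cdot 0 = 5 - 0 = 5 + 0 = 5$)
$X \left(B + O{\left(-10,h \right)}\right) = - 46 \left(5 + 9\right) = \left(-46\right) 14 = -644$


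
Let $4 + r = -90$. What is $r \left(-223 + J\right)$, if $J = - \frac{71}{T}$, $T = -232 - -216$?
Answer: $\frac{164359}{8} \approx 20545.0$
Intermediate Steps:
$r = -94$ ($r = -4 - 90 = -94$)
$T = -16$ ($T = -232 + 216 = -16$)
$J = \frac{71}{16}$ ($J = - \frac{71}{-16} = \left(-71\right) \left(- \frac{1}{16}\right) = \frac{71}{16} \approx 4.4375$)
$r \left(-223 + J\right) = - 94 \left(-223 + \frac{71}{16}\right) = \left(-94\right) \left(- \frac{3497}{16}\right) = \frac{164359}{8}$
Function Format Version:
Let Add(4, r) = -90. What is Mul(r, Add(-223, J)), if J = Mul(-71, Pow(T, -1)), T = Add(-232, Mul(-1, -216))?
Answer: Rational(164359, 8) ≈ 20545.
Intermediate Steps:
r = -94 (r = Add(-4, -90) = -94)
T = -16 (T = Add(-232, 216) = -16)
J = Rational(71, 16) (J = Mul(-71, Pow(-16, -1)) = Mul(-71, Rational(-1, 16)) = Rational(71, 16) ≈ 4.4375)
Mul(r, Add(-223, J)) = Mul(-94, Add(-223, Rational(71, 16))) = Mul(-94, Rational(-3497, 16)) = Rational(164359, 8)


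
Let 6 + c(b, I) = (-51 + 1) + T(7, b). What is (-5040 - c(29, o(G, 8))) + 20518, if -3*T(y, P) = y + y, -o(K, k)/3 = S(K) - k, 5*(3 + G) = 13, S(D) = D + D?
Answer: 46616/3 ≈ 15539.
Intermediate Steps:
S(D) = 2*D
G = -2/5 (G = -3 + (1/5)*13 = -3 + 13/5 = -2/5 ≈ -0.40000)
o(K, k) = -6*K + 3*k (o(K, k) = -3*(2*K - k) = -3*(-k + 2*K) = -6*K + 3*k)
T(y, P) = -2*y/3 (T(y, P) = -(y + y)/3 = -2*y/3)
c(b, I) = -182/3 (c(b, I) = -6 + ((-51 + 1) - 2/3*7) = -6 + (-50 - 14/3) = -6 - 164/3 = -182/3)
(-5040 - c(29, o(G, 8))) + 20518 = (-5040 - 1*(-182/3)) + 20518 = (-5040 + 182/3) + 20518 = -14938/3 + 20518 = 46616/3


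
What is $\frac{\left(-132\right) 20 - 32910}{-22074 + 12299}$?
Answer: $\frac{1422}{391} \approx 3.6368$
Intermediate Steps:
$\frac{\left(-132\right) 20 - 32910}{-22074 + 12299} = \frac{-2640 - 32910}{-9775} = \left(-35550\right) \left(- \frac{1}{9775}\right) = \frac{1422}{391}$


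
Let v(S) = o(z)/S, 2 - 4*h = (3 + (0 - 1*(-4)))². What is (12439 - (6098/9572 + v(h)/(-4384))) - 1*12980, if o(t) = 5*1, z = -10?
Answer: -66766646865/123268216 ≈ -541.64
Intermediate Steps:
o(t) = 5
h = -47/4 (h = ½ - (3 + (0 - 1*(-4)))²/4 = ½ - (3 + (0 + 4))²/4 = ½ - (3 + 4)²/4 = ½ - ¼*7² = ½ - ¼*49 = ½ - 49/4 = -47/4 ≈ -11.750)
v(S) = 5/S
(12439 - (6098/9572 + v(h)/(-4384))) - 1*12980 = (12439 - (6098/9572 + (5/(-47/4))/(-4384))) - 1*12980 = (12439 - (6098*(1/9572) + (5*(-4/47))*(-1/4384))) - 12980 = (12439 - (3049/4786 - 20/47*(-1/4384))) - 12980 = (12439 - (3049/4786 + 5/51512)) - 12980 = (12439 - 1*78542009/123268216) - 12980 = (12439 - 78542009/123268216) - 12980 = 1533254796815/123268216 - 12980 = -66766646865/123268216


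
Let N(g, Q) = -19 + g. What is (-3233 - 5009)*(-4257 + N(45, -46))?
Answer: 34871902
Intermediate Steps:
(-3233 - 5009)*(-4257 + N(45, -46)) = (-3233 - 5009)*(-4257 + (-19 + 45)) = -8242*(-4257 + 26) = -8242*(-4231) = 34871902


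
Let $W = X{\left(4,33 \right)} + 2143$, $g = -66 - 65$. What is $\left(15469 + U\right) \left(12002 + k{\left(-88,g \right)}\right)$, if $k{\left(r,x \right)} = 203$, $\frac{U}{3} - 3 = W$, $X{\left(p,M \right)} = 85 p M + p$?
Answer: $678341695$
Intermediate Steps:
$X{\left(p,M \right)} = p + 85 M p$ ($X{\left(p,M \right)} = 85 M p + p = p + 85 M p$)
$g = -131$
$W = 13367$ ($W = 4 \left(1 + 85 \cdot 33\right) + 2143 = 4 \left(1 + 2805\right) + 2143 = 4 \cdot 2806 + 2143 = 11224 + 2143 = 13367$)
$U = 40110$ ($U = 9 + 3 \cdot 13367 = 9 + 40101 = 40110$)
$\left(15469 + U\right) \left(12002 + k{\left(-88,g \right)}\right) = \left(15469 + 40110\right) \left(12002 + 203\right) = 55579 \cdot 12205 = 678341695$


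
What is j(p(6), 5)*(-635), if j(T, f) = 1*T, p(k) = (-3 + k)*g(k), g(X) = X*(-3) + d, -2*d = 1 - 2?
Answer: 66675/2 ≈ 33338.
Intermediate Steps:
d = 1/2 (d = -(1 - 2)/2 = -1/2*(-1) = 1/2 ≈ 0.50000)
g(X) = 1/2 - 3*X (g(X) = X*(-3) + 1/2 = -3*X + 1/2 = 1/2 - 3*X)
p(k) = (1/2 - 3*k)*(-3 + k) (p(k) = (-3 + k)*(1/2 - 3*k) = (1/2 - 3*k)*(-3 + k))
j(T, f) = T
j(p(6), 5)*(-635) = -(-1 + 6*6)*(-3 + 6)/2*(-635) = -1/2*(-1 + 36)*3*(-635) = -1/2*35*3*(-635) = -105/2*(-635) = 66675/2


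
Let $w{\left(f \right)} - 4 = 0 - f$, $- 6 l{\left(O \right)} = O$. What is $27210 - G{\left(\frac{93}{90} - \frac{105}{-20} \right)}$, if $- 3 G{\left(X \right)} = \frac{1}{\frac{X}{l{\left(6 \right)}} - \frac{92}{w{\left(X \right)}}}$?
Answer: $\frac{7606585450}{279551} \approx 27210.0$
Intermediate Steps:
$l{\left(O \right)} = - \frac{O}{6}$
$w{\left(f \right)} = 4 - f$ ($w{\left(f \right)} = 4 + \left(0 - f\right) = 4 - f$)
$G{\left(X \right)} = - \frac{1}{3 \left(- X - \frac{92}{4 - X}\right)}$ ($G{\left(X \right)} = - \frac{1}{3 \left(\frac{X}{\left(- \frac{1}{6}\right) 6} - \frac{92}{4 - X}\right)} = - \frac{1}{3 \left(\frac{X}{-1} - \frac{92}{4 - X}\right)} = - \frac{1}{3 \left(X \left(-1\right) - \frac{92}{4 - X}\right)} = - \frac{1}{3 \left(- X - \frac{92}{4 - X}\right)}$)
$27210 - G{\left(\frac{93}{90} - \frac{105}{-20} \right)} = 27210 - \frac{-4 + \left(\frac{93}{90} - \frac{105}{-20}\right)}{3 \left(-92 + \left(\frac{93}{90} - \frac{105}{-20}\right) \left(-4 + \left(\frac{93}{90} - \frac{105}{-20}\right)\right)\right)} = 27210 - \frac{-4 + \left(93 \cdot \frac{1}{90} - - \frac{21}{4}\right)}{3 \left(-92 + \left(93 \cdot \frac{1}{90} - - \frac{21}{4}\right) \left(-4 + \left(93 \cdot \frac{1}{90} - - \frac{21}{4}\right)\right)\right)} = 27210 - \frac{-4 + \left(\frac{31}{30} + \frac{21}{4}\right)}{3 \left(-92 + \left(\frac{31}{30} + \frac{21}{4}\right) \left(-4 + \left(\frac{31}{30} + \frac{21}{4}\right)\right)\right)} = 27210 - \frac{-4 + \frac{377}{60}}{3 \left(-92 + \frac{377 \left(-4 + \frac{377}{60}\right)}{60}\right)} = 27210 - \frac{1}{3} \frac{1}{-92 + \frac{377}{60} \cdot \frac{137}{60}} \cdot \frac{137}{60} = 27210 - \frac{1}{3} \frac{1}{-92 + \frac{51649}{3600}} \cdot \frac{137}{60} = 27210 - \frac{1}{3} \frac{1}{- \frac{279551}{3600}} \cdot \frac{137}{60} = 27210 - \frac{1}{3} \left(- \frac{3600}{279551}\right) \frac{137}{60} = 27210 - - \frac{2740}{279551} = 27210 + \frac{2740}{279551} = \frac{7606585450}{279551}$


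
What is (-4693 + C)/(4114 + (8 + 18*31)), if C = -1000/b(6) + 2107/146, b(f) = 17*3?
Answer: -34982621/34847280 ≈ -1.0039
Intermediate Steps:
b(f) = 51
C = -38543/7446 (C = -1000/51 + 2107/146 = -38543/7446 ≈ -5.1763)
(-4693 + C)/(4114 + (8 + 18*31)) = (-4693 - 38543/7446)/(4114 + (8 + 18*31)) = -34982621/(7446*(4114 + (8 + 558))) = -34982621/(7446*(4114 + 566)) = -34982621/7446/4680 = -34982621/7446*1/4680 = -34982621/34847280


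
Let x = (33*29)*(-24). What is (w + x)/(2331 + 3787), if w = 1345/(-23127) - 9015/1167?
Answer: -103349701972/27519996777 ≈ -3.7554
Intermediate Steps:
w = -70019840/8996403 (w = 1345*(-1/23127) - 9015*1/1167 = -1345/23127 - 3005/389 = -70019840/8996403 ≈ -7.7831)
x = -22968 (x = 957*(-24) = -22968)
(w + x)/(2331 + 3787) = (-70019840/8996403 - 22968)/(2331 + 3787) = -206699403944/8996403/6118 = -206699403944/8996403*1/6118 = -103349701972/27519996777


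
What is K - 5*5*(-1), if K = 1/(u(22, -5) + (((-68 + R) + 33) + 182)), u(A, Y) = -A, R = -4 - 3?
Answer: 2951/118 ≈ 25.008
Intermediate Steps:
R = -7
K = 1/118 (K = 1/(-1*22 + (((-68 - 7) + 33) + 182)) = 1/(-22 + ((-75 + 33) + 182)) = 1/(-22 + (-42 + 182)) = 1/(-22 + 140) = 1/118 ≈ 0.0084746)
K - 5*5*(-1) = 1/118 - 5*5*(-1) = 1/118 - 25*(-1) = 1/118 + 25 = 2951/118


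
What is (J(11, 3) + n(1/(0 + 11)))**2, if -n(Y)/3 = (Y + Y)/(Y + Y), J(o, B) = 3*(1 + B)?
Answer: 81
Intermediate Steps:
J(o, B) = 3 + 3*B
n(Y) = -3 (n(Y) = -3*(Y + Y)/(Y + Y) = -3*2*Y/(2*Y) = -3*2*Y*1/(2*Y) = -3*1 = -3)
(J(11, 3) + n(1/(0 + 11)))**2 = ((3 + 3*3) - 3)**2 = ((3 + 9) - 3)**2 = (12 - 3)**2 = 9**2 = 81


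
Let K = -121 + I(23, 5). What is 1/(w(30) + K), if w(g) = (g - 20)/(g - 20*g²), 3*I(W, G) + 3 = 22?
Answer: -1797/206057 ≈ -0.0087209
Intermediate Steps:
I(W, G) = 19/3 (I(W, G) = -1 + (⅓)*22 = -1 + 22/3 = 19/3)
w(g) = (-20 + g)/(g - 20*g²)
K = -344/3 (K = -121 + 19/3 = -344/3 ≈ -114.67)
1/(w(30) + K) = 1/((20 - 1*30)/(30*(-1 + 20*30)) - 344/3) = 1/((20 - 30)/(30*(-1 + 600)) - 344/3) = 1/((1/30)*(-10)/599 - 344/3) = 1/((1/30)*(1/599)*(-10) - 344/3) = 1/(-1/1797 - 344/3) = 1/(-206057/1797) = -1797/206057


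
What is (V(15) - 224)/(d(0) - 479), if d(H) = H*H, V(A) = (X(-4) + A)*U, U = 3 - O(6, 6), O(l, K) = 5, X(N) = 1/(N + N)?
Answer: 1015/1916 ≈ 0.52975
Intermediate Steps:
X(N) = 1/(2*N)
U = -2 (U = 3 - 1*5 = 3 - 5 = -2)
V(A) = ¼ - 2*A (V(A) = ((½)/(-4) + A)*(-2) = ((½)*(-¼) + A)*(-2) = (-⅛ + A)*(-2) = ¼ - 2*A)
d(H) = H²
(V(15) - 224)/(d(0) - 479) = ((¼ - 2*15) - 224)/(0² - 479) = ((¼ - 30) - 224)/(0 - 479) = (-119/4 - 224)/(-479) = -1015/4*(-1/479) = 1015/1916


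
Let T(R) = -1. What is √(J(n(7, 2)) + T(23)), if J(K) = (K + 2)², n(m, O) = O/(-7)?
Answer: √95/7 ≈ 1.3924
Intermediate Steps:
n(m, O) = -O/7 (n(m, O) = O*(-⅐) = -O/7)
J(K) = (2 + K)²
√(J(n(7, 2)) + T(23)) = √((2 - ⅐*2)² - 1) = √((2 - 2/7)² - 1) = √((12/7)² - 1) = √(144/49 - 1) = √(95/49) = √95/7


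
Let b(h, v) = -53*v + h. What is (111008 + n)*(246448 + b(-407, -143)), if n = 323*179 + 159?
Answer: 42857722080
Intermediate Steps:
n = 57976 (n = 57817 + 159 = 57976)
b(h, v) = h - 53*v
(111008 + n)*(246448 + b(-407, -143)) = (111008 + 57976)*(246448 + (-407 - 53*(-143))) = 168984*(246448 + (-407 + 7579)) = 168984*(246448 + 7172) = 168984*253620 = 42857722080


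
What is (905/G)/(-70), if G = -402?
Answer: 181/5628 ≈ 0.032161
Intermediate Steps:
(905/G)/(-70) = (905/(-402))/(-70) = (905*(-1/402))*(-1/70) = -905/402*(-1/70) = 181/5628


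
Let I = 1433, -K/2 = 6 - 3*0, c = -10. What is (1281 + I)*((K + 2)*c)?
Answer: 271400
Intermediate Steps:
K = -12 (K = -2*(6 - 3*0) = -2*(6 + 0) = -2*6 = -12)
(1281 + I)*((K + 2)*c) = (1281 + 1433)*((-12 + 2)*(-10)) = 2714*(-10*(-10)) = 2714*100 = 271400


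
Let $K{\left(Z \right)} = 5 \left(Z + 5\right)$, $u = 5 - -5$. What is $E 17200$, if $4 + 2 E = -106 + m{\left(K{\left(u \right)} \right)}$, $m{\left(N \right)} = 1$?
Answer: $-937400$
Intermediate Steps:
$u = 10$ ($u = 5 + 5 = 10$)
$K{\left(Z \right)} = 25 + 5 Z$ ($K{\left(Z \right)} = 5 \left(5 + Z\right) = 25 + 5 Z$)
$E = - \frac{109}{2}$ ($E = -2 + \frac{-106 + 1}{2} = -2 + \frac{1}{2} \left(-105\right) = -2 - \frac{105}{2} = - \frac{109}{2} \approx -54.5$)
$E 17200 = \left(- \frac{109}{2}\right) 17200 = -937400$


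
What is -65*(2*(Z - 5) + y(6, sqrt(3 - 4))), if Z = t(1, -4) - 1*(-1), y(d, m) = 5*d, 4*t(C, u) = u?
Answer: -1300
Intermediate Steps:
t(C, u) = u/4
Z = 0 (Z = (1/4)*(-4) - 1*(-1) = -1 + 1 = 0)
-65*(2*(Z - 5) + y(6, sqrt(3 - 4))) = -65*(2*(0 - 5) + 5*6) = -65*(2*(-5) + 30) = -65*(-10 + 30) = -65*20 = -1300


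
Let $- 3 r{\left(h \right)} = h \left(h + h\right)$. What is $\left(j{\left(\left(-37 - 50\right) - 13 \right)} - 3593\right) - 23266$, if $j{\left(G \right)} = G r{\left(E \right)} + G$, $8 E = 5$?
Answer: $- \frac{646391}{24} \approx -26933.0$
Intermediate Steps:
$E = \frac{5}{8}$ ($E = \frac{1}{8} \cdot 5 = \frac{5}{8} \approx 0.625$)
$r{\left(h \right)} = - \frac{2 h^{2}}{3}$ ($r{\left(h \right)} = - \frac{h \left(h + h\right)}{3} = - \frac{h 2 h}{3} = - \frac{2 h^{2}}{3}$)
$j{\left(G \right)} = \frac{71 G}{96}$ ($j{\left(G \right)} = G \left(- \frac{2 \left(\frac{5}{8}\right)^{2}}{3}\right) + G = G \left(\left(- \frac{2}{3}\right) \frac{25}{64}\right) + G = G \left(- \frac{25}{96}\right) + G = - \frac{25 G}{96} + G = \frac{71 G}{96}$)
$\left(j{\left(\left(-37 - 50\right) - 13 \right)} - 3593\right) - 23266 = \left(\frac{71 \left(\left(-37 - 50\right) - 13\right)}{96} - 3593\right) - 23266 = \left(\frac{71 \left(-87 - 13\right)}{96} - 3593\right) - 23266 = \left(\frac{71}{96} \left(-100\right) - 3593\right) - 23266 = \left(- \frac{1775}{24} - 3593\right) - 23266 = - \frac{88007}{24} - 23266 = - \frac{646391}{24}$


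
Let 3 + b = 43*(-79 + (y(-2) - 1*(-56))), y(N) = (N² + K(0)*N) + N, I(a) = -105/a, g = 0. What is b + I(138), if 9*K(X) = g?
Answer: -41711/46 ≈ -906.76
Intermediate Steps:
K(X) = 0 (K(X) = (⅑)*0 = 0)
y(N) = N + N² (y(N) = (N² + 0*N) + N = (N² + 0) + N = N² + N = N + N²)
b = -906 (b = -3 + 43*(-79 + (-2*(1 - 2) - 1*(-56))) = -3 + 43*(-79 + (-2*(-1) + 56)) = -3 + 43*(-79 + (2 + 56)) = -3 + 43*(-79 + 58) = -3 + 43*(-21) = -3 - 903 = -906)
b + I(138) = -906 - 105/138 = -906 - 105*1/138 = -906 - 35/46 = -41711/46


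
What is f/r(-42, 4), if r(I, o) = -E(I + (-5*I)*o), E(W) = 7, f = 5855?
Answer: -5855/7 ≈ -836.43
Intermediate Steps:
r(I, o) = -7 (r(I, o) = -1*7 = -7)
f/r(-42, 4) = 5855/(-7) = 5855*(-⅐) = -5855/7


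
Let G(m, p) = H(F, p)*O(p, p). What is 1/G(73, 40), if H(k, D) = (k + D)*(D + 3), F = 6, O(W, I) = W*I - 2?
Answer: 1/3160844 ≈ 3.1637e-7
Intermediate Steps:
O(W, I) = -2 + I*W (O(W, I) = I*W - 2 = -2 + I*W)
H(k, D) = (3 + D)*(D + k) (H(k, D) = (D + k)*(3 + D) = (3 + D)*(D + k))
G(m, p) = (-2 + p²)*(18 + p² + 9*p) (G(m, p) = (p² + 3*p + 3*6 + p*6)*(-2 + p*p) = (p² + 3*p + 18 + 6*p)*(-2 + p²) = (18 + p² + 9*p)*(-2 + p²) = (-2 + p²)*(18 + p² + 9*p))
1/G(73, 40) = 1/((-2 + 40²)*(18 + 40² + 9*40)) = 1/((-2 + 1600)*(18 + 1600 + 360)) = 1/(1598*1978) = 1/3160844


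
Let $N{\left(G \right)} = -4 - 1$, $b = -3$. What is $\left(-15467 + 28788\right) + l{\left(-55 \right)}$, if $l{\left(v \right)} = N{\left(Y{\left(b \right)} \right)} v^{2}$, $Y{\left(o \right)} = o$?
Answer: $-1804$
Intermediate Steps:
$N{\left(G \right)} = -5$
$l{\left(v \right)} = - 5 v^{2}$
$\left(-15467 + 28788\right) + l{\left(-55 \right)} = \left(-15467 + 28788\right) - 5 \left(-55\right)^{2} = 13321 - 15125 = -1804$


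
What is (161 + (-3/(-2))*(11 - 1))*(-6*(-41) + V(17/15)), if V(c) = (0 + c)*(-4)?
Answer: 637472/15 ≈ 42498.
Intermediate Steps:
V(c) = -4*c (V(c) = c*(-4) = -4*c)
(161 + (-3/(-2))*(11 - 1))*(-6*(-41) + V(17/15)) = (161 + (-3/(-2))*(11 - 1))*(-6*(-41) - 68/15) = (161 - 3*(-1/2)*10)*(246 - 68/15) = (161 + (3/2)*10)*(246 - 4*17/15) = (161 + 15)*(246 - 68/15) = 176*(3622/15) = 637472/15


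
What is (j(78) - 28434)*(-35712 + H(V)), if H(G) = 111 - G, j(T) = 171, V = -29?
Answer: 1005371436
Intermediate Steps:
(j(78) - 28434)*(-35712 + H(V)) = (171 - 28434)*(-35712 + (111 - 1*(-29))) = -28263*(-35712 + (111 + 29)) = -28263*(-35712 + 140) = -28263*(-35572) = 1005371436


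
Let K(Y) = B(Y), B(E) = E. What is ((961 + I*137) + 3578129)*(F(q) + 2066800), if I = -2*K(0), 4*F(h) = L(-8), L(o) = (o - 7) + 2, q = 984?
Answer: 14794503159915/2 ≈ 7.3973e+12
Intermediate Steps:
L(o) = -5 + o (L(o) = (-7 + o) + 2 = -5 + o)
K(Y) = Y
F(h) = -13/4 (F(h) = (-5 - 8)/4 = (1/4)*(-13) = -13/4)
I = 0 (I = -2*0 = 0)
((961 + I*137) + 3578129)*(F(q) + 2066800) = ((961 + 0*137) + 3578129)*(-13/4 + 2066800) = ((961 + 0) + 3578129)*(8267187/4) = (961 + 3578129)*(8267187/4) = 3579090*(8267187/4) = 14794503159915/2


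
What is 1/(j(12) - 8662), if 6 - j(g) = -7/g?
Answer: -12/103865 ≈ -0.00011553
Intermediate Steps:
j(g) = 6 + 7/g (j(g) = 6 - (-7)/g = 6 + 7/g)
1/(j(12) - 8662) = 1/((6 + 7/12) - 8662) = 1/(79/12 - 8662) = 1/(-103865/12) = -12/103865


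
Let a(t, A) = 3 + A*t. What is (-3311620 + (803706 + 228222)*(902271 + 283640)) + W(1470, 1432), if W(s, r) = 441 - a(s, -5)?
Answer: 1223771462576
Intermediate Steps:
W(s, r) = 438 + 5*s (W(s, r) = 441 - (3 - 5*s) = 441 + (-3 + 5*s) = 438 + 5*s)
(-3311620 + (803706 + 228222)*(902271 + 283640)) + W(1470, 1432) = (-3311620 + (803706 + 228222)*(902271 + 283640)) + (438 + 5*1470) = (-3311620 + 1031928*1185911) + (438 + 7350) = (-3311620 + 1223774766408) + 7788 = 1223771454788 + 7788 = 1223771462576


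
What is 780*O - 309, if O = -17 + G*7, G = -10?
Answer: -68169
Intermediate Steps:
O = -87 (O = -17 - 10*7 = -17 - 70 = -87)
780*O - 309 = 780*(-87) - 309 = -67860 - 309 = -68169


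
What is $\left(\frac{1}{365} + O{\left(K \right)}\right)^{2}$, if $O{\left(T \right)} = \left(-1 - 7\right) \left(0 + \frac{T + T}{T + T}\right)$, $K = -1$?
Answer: $\frac{8520561}{133225} \approx 63.956$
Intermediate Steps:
$O{\left(T \right)} = -8$ ($O{\left(T \right)} = - 8 \left(0 + \frac{2 T}{2 T}\right) = - 8 \left(0 + 2 T \frac{1}{2 T}\right) = - 8 \left(0 + 1\right) = \left(-8\right) 1 = -8$)
$\left(\frac{1}{365} + O{\left(K \right)}\right)^{2} = \left(\frac{1}{365} - 8\right)^{2} = \left(- \frac{2919}{365}\right)^{2} = \frac{8520561}{133225}$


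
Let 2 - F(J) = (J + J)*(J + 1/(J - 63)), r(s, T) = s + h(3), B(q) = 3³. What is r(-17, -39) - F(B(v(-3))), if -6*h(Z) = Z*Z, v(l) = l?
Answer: 1436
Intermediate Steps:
h(Z) = -Z²/6 (h(Z) = -Z*Z/6 = -Z²/6)
B(q) = 27
r(s, T) = -3/2 + s (r(s, T) = s - ⅙*3² = s - ⅙*9 = s - 3/2 = -3/2 + s)
F(J) = 2 - 2*J*(J + 1/(-63 + J)) (F(J) = 2 - (J + J)*(J + 1/(J - 63)) = 2 - 2*J*(J + 1/(-63 + J)))
r(-17, -39) - F(B(v(-3))) = (-3/2 - 17) - 2*(-63 - 1*27³ + 63*27²)/(-63 + 27) = -37/2 - 2*(-63 - 1*19683 + 63*729)/(-36) = -37/2 - 2*(-1)*(-63 - 19683 + 45927)/36 = -37/2 - 2*(-1)*26181/36 = -37/2 - 1*(-2909/2) = -37/2 + 2909/2 = 1436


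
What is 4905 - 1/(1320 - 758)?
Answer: 2756609/562 ≈ 4905.0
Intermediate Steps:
4905 - 1/(1320 - 758) = 4905 - 1/562 = 2756609/562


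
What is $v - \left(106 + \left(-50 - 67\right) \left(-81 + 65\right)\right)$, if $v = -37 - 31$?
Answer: $-2046$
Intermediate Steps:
$v = -68$
$v - \left(106 + \left(-50 - 67\right) \left(-81 + 65\right)\right) = -68 - \left(106 + \left(-50 - 67\right) \left(-81 + 65\right)\right) = -68 - \left(106 - -1872\right) = -68 - \left(106 + 1872\right) = -68 - 1978 = -2046$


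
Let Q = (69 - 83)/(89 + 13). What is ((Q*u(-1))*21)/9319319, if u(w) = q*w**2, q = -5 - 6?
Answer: 539/158428423 ≈ 3.4022e-6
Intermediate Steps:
q = -11
Q = -7/51 (Q = -14/102 = -14*1/102 = -7/51 ≈ -0.13725)
u(w) = -11*w**2
((Q*u(-1))*21)/9319319 = (-(-77)*(-1)**2/51*21)/9319319 = (-(-77)/51*21)*(1/9319319) = (-7/51*(-11)*21)*(1/9319319) = ((77/51)*21)*(1/9319319) = (539/17)*(1/9319319) = 539/158428423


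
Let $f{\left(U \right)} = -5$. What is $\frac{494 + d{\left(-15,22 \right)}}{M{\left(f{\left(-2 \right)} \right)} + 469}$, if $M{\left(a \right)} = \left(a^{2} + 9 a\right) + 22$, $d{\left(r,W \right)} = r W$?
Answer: $\frac{164}{471} \approx 0.3482$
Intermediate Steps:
$d{\left(r,W \right)} = W r$
$M{\left(a \right)} = 22 + a^{2} + 9 a$
$\frac{494 + d{\left(-15,22 \right)}}{M{\left(f{\left(-2 \right)} \right)} + 469} = \frac{494 + 22 \left(-15\right)}{\left(22 + \left(-5\right)^{2} + 9 \left(-5\right)\right) + 469} = \frac{494 - 330}{\left(22 + 25 - 45\right) + 469} = \frac{164}{2 + 469} = \frac{164}{471}$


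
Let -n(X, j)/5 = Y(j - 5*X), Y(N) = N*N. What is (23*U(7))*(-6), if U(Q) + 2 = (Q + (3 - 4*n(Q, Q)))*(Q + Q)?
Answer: -30312804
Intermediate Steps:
Y(N) = N**2
n(X, j) = -5*(j - 5*X)**2
U(Q) = -2 + 2*Q*(3 + Q + 320*Q**2) (U(Q) = -2 + (Q + (3 - (-20)*(-Q + 5*Q)**2))*(Q + Q) = -2 + (Q + (3 - (-20)*(4*Q)**2))*(2*Q) = -2 + (Q + (3 - (-20)*16*Q**2))*(2*Q) = -2 + (Q + (3 - (-320)*Q**2))*(2*Q) = -2 + (Q + (3 + 320*Q**2))*(2*Q) = -2 + (3 + Q + 320*Q**2)*(2*Q) = -2 + 2*Q*(3 + Q + 320*Q**2))
(23*U(7))*(-6) = (23*(-2 + 2*7**2 + 6*7 + 640*7**3))*(-6) = (23*(-2 + 2*49 + 42 + 640*343))*(-6) = (23*(-2 + 98 + 42 + 219520))*(-6) = (23*219658)*(-6) = 5052134*(-6) = -30312804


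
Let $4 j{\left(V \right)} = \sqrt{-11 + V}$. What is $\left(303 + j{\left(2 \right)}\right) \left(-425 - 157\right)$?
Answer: $-176346 - \frac{873 i}{2} \approx -1.7635 \cdot 10^{5} - 436.5 i$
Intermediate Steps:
$j{\left(V \right)} = \frac{\sqrt{-11 + V}}{4}$
$\left(303 + j{\left(2 \right)}\right) \left(-425 - 157\right) = \left(303 + \frac{\sqrt{-11 + 2}}{4}\right) \left(-425 - 157\right) = \left(303 + \frac{\sqrt{-9}}{4}\right) \left(-582\right) = \left(303 + \frac{3 i}{4}\right) \left(-582\right) = -176346 - \frac{873 i}{2}$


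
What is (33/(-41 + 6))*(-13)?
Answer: 429/35 ≈ 12.257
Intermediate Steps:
(33/(-41 + 6))*(-13) = (33/(-35))*(-13) = (33*(-1/35))*(-13) = -33/35*(-13) = 429/35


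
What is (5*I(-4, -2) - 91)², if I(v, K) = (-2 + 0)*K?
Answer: 5041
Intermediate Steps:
I(v, K) = -2*K
(5*I(-4, -2) - 91)² = (5*(-2*(-2)) - 91)² = (5*4 - 91)² = (20 - 91)² = (-71)² = 5041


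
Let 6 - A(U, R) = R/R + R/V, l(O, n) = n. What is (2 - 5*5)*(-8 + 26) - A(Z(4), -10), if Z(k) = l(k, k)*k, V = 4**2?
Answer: -3357/8 ≈ -419.63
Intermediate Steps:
V = 16
Z(k) = k**2 (Z(k) = k*k = k**2)
A(U, R) = 5 - R/16 (A(U, R) = 6 - (R/R + R/16) = 6 - (1 + R*(1/16)) = 6 - (1 + R/16) = 6 + (-1 - R/16) = 5 - R/16)
(2 - 5*5)*(-8 + 26) - A(Z(4), -10) = (2 - 5*5)*(-8 + 26) - (5 - 1/16*(-10)) = (2 - 25)*18 - (5 + 5/8) = -23*18 - 1*45/8 = -414 - 45/8 = -3357/8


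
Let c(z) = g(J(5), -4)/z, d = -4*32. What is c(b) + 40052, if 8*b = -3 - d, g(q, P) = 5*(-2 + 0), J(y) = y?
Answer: 1001284/25 ≈ 40051.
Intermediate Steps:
d = -128
g(q, P) = -10 (g(q, P) = 5*(-2) = -10)
b = 125/8 (b = (-3 - 1*(-128))/8 = (-3 + 128)/8 = (⅛)*125 = 125/8 ≈ 15.625)
c(z) = -10/z
c(b) + 40052 = -10/125/8 + 40052 = -10*8/125 + 40052 = -16/25 + 40052 = 1001284/25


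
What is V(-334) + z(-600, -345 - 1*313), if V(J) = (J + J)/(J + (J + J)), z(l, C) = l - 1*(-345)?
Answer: -763/3 ≈ -254.33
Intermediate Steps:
z(l, C) = 345 + l (z(l, C) = l + 345 = 345 + l)
V(J) = ⅔ (V(J) = (2*J)/(J + 2*J) = (2*J)/((3*J)) = (2*J)*(1/(3*J)) = ⅔)
V(-334) + z(-600, -345 - 1*313) = ⅔ + (345 - 600) = ⅔ - 255 = -763/3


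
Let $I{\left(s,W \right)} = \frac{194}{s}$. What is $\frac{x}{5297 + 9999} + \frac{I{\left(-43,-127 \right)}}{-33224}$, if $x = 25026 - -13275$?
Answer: $\frac{6840125207}{2731544384} \approx 2.5041$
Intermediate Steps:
$x = 38301$ ($x = 25026 + 13275 = 38301$)
$\frac{x}{5297 + 9999} + \frac{I{\left(-43,-127 \right)}}{-33224} = \frac{38301}{5297 + 9999} + \frac{194 \frac{1}{-43}}{-33224} = \frac{38301}{15296} + 194 \left(- \frac{1}{43}\right) \left(- \frac{1}{33224}\right) = 38301 \cdot \frac{1}{15296} - - \frac{97}{714316} = \frac{38301}{15296} + \frac{97}{714316} = \frac{6840125207}{2731544384}$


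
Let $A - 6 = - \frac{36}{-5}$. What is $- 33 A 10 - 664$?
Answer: $-5020$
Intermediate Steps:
$A = \frac{66}{5}$ ($A = 6 - \frac{36}{-5} = 6 - - \frac{36}{5} = 6 + \frac{36}{5} = \frac{66}{5} \approx 13.2$)
$- 33 A 10 - 664 = \left(-33\right) \frac{66}{5} \cdot 10 - 664 = \left(- \frac{2178}{5}\right) 10 + \left(-8841 + 8177\right) = -4356 - 664 = -5020$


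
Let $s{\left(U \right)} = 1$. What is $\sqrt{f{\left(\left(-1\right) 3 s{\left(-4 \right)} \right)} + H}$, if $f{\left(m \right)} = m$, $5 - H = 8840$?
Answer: $3 i \sqrt{982} \approx 94.011 i$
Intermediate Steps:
$H = -8835$ ($H = 5 - 8840 = -8835$)
$\sqrt{f{\left(\left(-1\right) 3 s{\left(-4 \right)} \right)} + H} = \sqrt{\left(-1\right) 3 \cdot 1 - 8835} = \sqrt{\left(-3\right) 1 - 8835} = \sqrt{-3 - 8835} = \sqrt{-8838} = 3 i \sqrt{982}$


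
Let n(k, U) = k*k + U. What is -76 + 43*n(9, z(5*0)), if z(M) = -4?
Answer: 3235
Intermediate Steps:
n(k, U) = U + k² (n(k, U) = k² + U = U + k²)
-76 + 43*n(9, z(5*0)) = -76 + 43*(-4 + 9²) = -76 + 43*(-4 + 81) = -76 + 43*77 = -76 + 3311 = 3235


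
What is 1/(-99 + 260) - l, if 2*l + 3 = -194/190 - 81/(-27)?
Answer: 15807/30590 ≈ 0.51674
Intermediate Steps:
l = -97/190 (l = -3/2 + (-194/190 - 81/(-27))/2 = -3/2 + (-194*1/190 - 81*(-1/27))/2 = -3/2 + (-97/95 + 3)/2 = -3/2 + (½)*(188/95) = -3/2 + 94/95 = -97/190 ≈ -0.51053)
1/(-99 + 260) - l = 1/(-99 + 260) - 1*(-97/190) = 1/161 + 97/190 = 15807/30590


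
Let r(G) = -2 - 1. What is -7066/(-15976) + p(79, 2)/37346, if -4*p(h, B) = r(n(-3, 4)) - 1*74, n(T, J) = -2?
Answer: 132097187/298319848 ≈ 0.44280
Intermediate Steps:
r(G) = -3
p(h, B) = 77/4 (p(h, B) = -(-3 - 1*74)/4 = -(-3 - 74)/4 = -¼*(-77) = 77/4)
-7066/(-15976) + p(79, 2)/37346 = -7066/(-15976) + (77/4)/37346 = -7066*(-1/15976) + (77/4)*(1/37346) = 3533/7988 + 77/149384 = 132097187/298319848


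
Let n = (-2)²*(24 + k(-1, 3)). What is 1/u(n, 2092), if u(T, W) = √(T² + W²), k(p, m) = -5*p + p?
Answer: √274313/1097252 ≈ 0.00047733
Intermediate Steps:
k(p, m) = -4*p
n = 112 (n = (-2)²*(24 - 4*(-1)) = 4*(24 + 4) = 4*28 = 112)
1/u(n, 2092) = 1/(√(112² + 2092²)) = 1/(√(12544 + 4376464)) = 1/(√4389008) = 1/(4*√274313) = √274313/1097252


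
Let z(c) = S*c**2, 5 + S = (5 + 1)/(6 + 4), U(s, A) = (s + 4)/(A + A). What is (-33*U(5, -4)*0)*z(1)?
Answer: 0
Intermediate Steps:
U(s, A) = (4 + s)/(2*A) (U(s, A) = (4 + s)/((2*A)) = (4 + s)*(1/(2*A)) = (4 + s)/(2*A))
S = -22/5 (S = -5 + (5 + 1)/(6 + 4) = -5 + 6/10 = -5 + 6*(1/10) = -5 + 3/5 = -22/5 ≈ -4.4000)
z(c) = -22*c**2/5
(-33*U(5, -4)*0)*z(1) = (-33*(1/2)*(4 + 5)/(-4)*0)*(-22/5*1**2) = (-33*(1/2)*(-1/4)*9*0)*(-22/5*1) = -(-297)*0/8*(-22/5) = -33*0*(-22/5) = 0*(-22/5) = 0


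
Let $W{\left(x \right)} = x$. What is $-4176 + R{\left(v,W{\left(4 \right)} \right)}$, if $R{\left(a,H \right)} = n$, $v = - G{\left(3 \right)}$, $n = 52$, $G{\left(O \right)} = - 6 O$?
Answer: $-4124$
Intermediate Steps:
$v = 18$ ($v = - \left(-6\right) 3 = \left(-1\right) \left(-18\right) = 18$)
$R{\left(a,H \right)} = 52$
$-4176 + R{\left(v,W{\left(4 \right)} \right)} = -4176 + 52 = -4124$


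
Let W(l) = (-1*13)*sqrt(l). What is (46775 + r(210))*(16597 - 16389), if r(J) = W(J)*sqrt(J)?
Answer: 9161360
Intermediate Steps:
W(l) = -13*sqrt(l)
r(J) = -13*J (r(J) = (-13*sqrt(J))*sqrt(J) = -13*J)
(46775 + r(210))*(16597 - 16389) = (46775 - 13*210)*(16597 - 16389) = (46775 - 2730)*208 = 44045*208 = 9161360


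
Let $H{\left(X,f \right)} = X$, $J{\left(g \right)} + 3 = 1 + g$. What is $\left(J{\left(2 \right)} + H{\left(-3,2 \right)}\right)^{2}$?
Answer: $9$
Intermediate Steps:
$J{\left(g \right)} = -2 + g$ ($J{\left(g \right)} = -3 + \left(1 + g\right) = -2 + g$)
$\left(J{\left(2 \right)} + H{\left(-3,2 \right)}\right)^{2} = \left(\left(-2 + 2\right) - 3\right)^{2} = \left(0 - 3\right)^{2} = \left(-3\right)^{2} = 9$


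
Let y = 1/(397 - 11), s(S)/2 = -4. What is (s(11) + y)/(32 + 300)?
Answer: -3087/128152 ≈ -0.024089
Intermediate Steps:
s(S) = -8 (s(S) = 2*(-4) = -8)
y = 1/386 ≈ 0.0025907
(s(11) + y)/(32 + 300) = (-8 + 1/386)/(32 + 300) = -3087/386/332 = -3087/386*1/332 = -3087/128152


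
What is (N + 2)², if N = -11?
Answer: 81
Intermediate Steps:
(N + 2)² = (-11 + 2)² = (-9)² = 81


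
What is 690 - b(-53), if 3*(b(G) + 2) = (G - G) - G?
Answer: 2023/3 ≈ 674.33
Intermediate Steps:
b(G) = -2 - G/3 (b(G) = -2 + ((G - G) - G)/3 = -2 + (0 - G)/3 = -2 + (-G)/3 = -2 - G/3)
690 - b(-53) = 690 - (-2 - 1/3*(-53)) = 690 - (-2 + 53/3) = 690 - 1*47/3 = 690 - 47/3 = 2023/3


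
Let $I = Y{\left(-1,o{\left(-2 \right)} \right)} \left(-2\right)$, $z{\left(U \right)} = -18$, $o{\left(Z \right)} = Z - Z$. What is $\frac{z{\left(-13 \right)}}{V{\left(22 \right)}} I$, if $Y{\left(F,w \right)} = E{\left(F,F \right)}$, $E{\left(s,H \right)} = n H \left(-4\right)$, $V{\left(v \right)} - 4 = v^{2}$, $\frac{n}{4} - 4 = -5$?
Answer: $- \frac{72}{61} \approx -1.1803$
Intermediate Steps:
$n = -4$ ($n = 16 + 4 \left(-5\right) = 16 - 20 = -4$)
$o{\left(Z \right)} = 0$
$V{\left(v \right)} = 4 + v^{2}$
$E{\left(s,H \right)} = 16 H$ ($E{\left(s,H \right)} = - 4 H \left(-4\right) = 16 H$)
$Y{\left(F,w \right)} = 16 F$
$I = 32$ ($I = 16 \left(-1\right) \left(-2\right) = \left(-16\right) \left(-2\right) = 32$)
$\frac{z{\left(-13 \right)}}{V{\left(22 \right)}} I = - \frac{18}{4 + 22^{2}} \cdot 32 = - \frac{18}{4 + 484} \cdot 32 = - \frac{18}{488} \cdot 32 = \left(-18\right) \frac{1}{488} \cdot 32 = \left(- \frac{9}{244}\right) 32 = - \frac{72}{61}$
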